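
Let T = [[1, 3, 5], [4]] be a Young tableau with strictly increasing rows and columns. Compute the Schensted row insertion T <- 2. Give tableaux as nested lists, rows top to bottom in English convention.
In row 1, 2 replaces 3 (the leftmost entry greater than 2); 3 is bumped to row 2. In row 2, 3 replaces 4 (the leftmost entry greater than 3); 4 is bumped to row 3. 4 starts a new row 3. The new tableau is [[1, 2, 5], [3], [4]].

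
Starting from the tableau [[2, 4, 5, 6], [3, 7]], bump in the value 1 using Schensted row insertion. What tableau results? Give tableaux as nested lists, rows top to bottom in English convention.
In row 1, 1 replaces 2 (the leftmost entry greater than 1); 2 is bumped to row 2. In row 2, 2 replaces 3 (the leftmost entry greater than 2); 3 is bumped to row 3. 3 starts a new row 3. The new tableau is [[1, 4, 5, 6], [2, 7], [3]].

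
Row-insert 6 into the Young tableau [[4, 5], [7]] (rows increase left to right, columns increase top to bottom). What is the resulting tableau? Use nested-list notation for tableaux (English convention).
6 is larger than every entry of row 1, so it is appended to row 1. The new tableau is [[4, 5, 6], [7]].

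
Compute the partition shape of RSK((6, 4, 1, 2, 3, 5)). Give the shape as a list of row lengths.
Row-insert each entry into an empty tableau.

After inserting 6: P = [[6]].
After inserting 4: P = [[4], [6]].
After inserting 1: P = [[1], [4], [6]].
After inserting 2: P = [[1, 2], [4], [6]].
After inserting 3: P = [[1, 2, 3], [4], [6]].
After inserting 5: P = [[1, 2, 3, 5], [4], [6]].

The final insertion tableau P = [[1, 2, 3, 5], [4], [6]] has shape [4, 1, 1].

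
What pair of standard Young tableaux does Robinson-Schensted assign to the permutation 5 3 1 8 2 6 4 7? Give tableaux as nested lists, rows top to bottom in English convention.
Insert each entry of the permutation into P by Schensted row insertion, recording in Q the position of each new cell.

Insert 5: appended to row 1. P = [[5]].
Insert 3: 3 bumps 5 from row 1; 5 starts row 2. P = [[3], [5]].
Insert 1: 1 bumps 3 from row 1; 3 bumps 5 from row 2; 5 starts row 3. P = [[1], [3], [5]].
Insert 8: appended to row 1. P = [[1, 8], [3], [5]].
Insert 2: 2 bumps 8 from row 1; 8 appends to row 2. P = [[1, 2], [3, 8], [5]].
Insert 6: appended to row 1. P = [[1, 2, 6], [3, 8], [5]].
Insert 4: 4 bumps 6 from row 1; 6 bumps 8 from row 2; 8 appends to row 3. P = [[1, 2, 4], [3, 6], [5, 8]].
Insert 7: appended to row 1. P = [[1, 2, 4, 7], [3, 6], [5, 8]].

So P = [[1, 2, 4, 7], [3, 6], [5, 8]], Q = [[1, 4, 6, 8], [2, 5], [3, 7]].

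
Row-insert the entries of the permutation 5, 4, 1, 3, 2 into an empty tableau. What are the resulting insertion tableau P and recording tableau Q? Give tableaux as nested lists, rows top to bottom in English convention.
P = [[1, 2], [3], [4], [5]], Q = [[1, 4], [2], [3], [5]]

Insert each entry of the permutation into P by Schensted row insertion, recording in Q the position of each new cell.

Insert 5: appended to row 1. P = [[5]].
Insert 4: 4 bumps 5 from row 1; 5 starts row 2. P = [[4], [5]].
Insert 1: 1 bumps 4 from row 1; 4 bumps 5 from row 2; 5 starts row 3. P = [[1], [4], [5]].
Insert 3: appended to row 1. P = [[1, 3], [4], [5]].
Insert 2: 2 bumps 3 from row 1; 3 bumps 4 from row 2; 4 bumps 5 from row 3; 5 starts row 4. P = [[1, 2], [3], [4], [5]].

So P = [[1, 2], [3], [4], [5]], Q = [[1, 4], [2], [3], [5]].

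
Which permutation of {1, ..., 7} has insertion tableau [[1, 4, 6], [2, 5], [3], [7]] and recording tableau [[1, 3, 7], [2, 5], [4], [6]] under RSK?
Reverse RSK: for i = n, n-1, ..., 1, locate i in Q, remove the corresponding corner cell from P, and reverse-bump its entry up through P; the value ejected from row 1 is w(i).

So w = 7 3 5 2 4 1 6.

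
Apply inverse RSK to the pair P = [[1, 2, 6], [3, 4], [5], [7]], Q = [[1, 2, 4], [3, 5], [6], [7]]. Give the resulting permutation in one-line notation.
Reverse the RSK construction: for i from n down to 1, find the cell of Q containing i, remove the entry at that cell from P, and reverse-bump it up through P; the value ejected from row 1 is w(i).

Step i=7: Q has 7 at row 4, column 1; remove 7 from row 4 of P and reverse-bump: 7 enters row 3 and ejects 5; 5 enters row 2 and ejects 4; 4 enters row 1 and ejects 2. So w(7) = 2. P is now [[1, 4, 6], [3, 5], [7]].
Step i=6: Q has 6 at row 3, column 1; remove 7 from row 3 of P and reverse-bump: 7 enters row 2 and ejects 5; 5 enters row 1 and ejects 4. So w(6) = 4. P is now [[1, 5, 6], [3, 7]].
Step i=5: Q has 5 at row 2, column 2; remove 7 from row 2 of P and reverse-bump: 7 enters row 1 and ejects 6. So w(5) = 6. P is now [[1, 5, 7], [3]].
Step i=4: Q has 4 at row 1, column 3; remove that cell from P, ejecting 7. So w(4) = 7. P is now [[1, 5], [3]].
Step i=3: Q has 3 at row 2, column 1; remove 3 from row 2 of P and reverse-bump: 3 enters row 1 and ejects 1. So w(3) = 1. P is now [[3, 5]].
Step i=2: Q has 2 at row 1, column 2; remove that cell from P, ejecting 5. So w(2) = 5. P is now [[3]].
Step i=1: Q has 1 at row 1, column 1; remove that cell from P, ejecting 3. So w(1) = 3. P is now [].

So w = 3 5 1 7 6 4 2.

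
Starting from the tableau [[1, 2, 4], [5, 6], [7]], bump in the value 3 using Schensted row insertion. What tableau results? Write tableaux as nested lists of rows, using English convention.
[[1, 2, 3], [4, 6], [5], [7]]

In row 1, 3 replaces 4 (the leftmost entry greater than 3); 4 is bumped to row 2. In row 2, 4 replaces 5 (the leftmost entry greater than 4); 5 is bumped to row 3. In row 3, 5 replaces 7 (the leftmost entry greater than 5); 7 is bumped to row 4. 7 starts a new row 4. The new tableau is [[1, 2, 3], [4, 6], [5], [7]].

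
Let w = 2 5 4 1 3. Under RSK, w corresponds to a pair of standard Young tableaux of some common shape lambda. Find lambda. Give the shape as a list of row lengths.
Row-insert each entry into an empty tableau.

After inserting 2: P = [[2]].
After inserting 5: P = [[2, 5]].
After inserting 4: P = [[2, 4], [5]].
After inserting 1: P = [[1, 4], [2], [5]].
After inserting 3: P = [[1, 3], [2, 4], [5]].

The final insertion tableau P = [[1, 3], [2, 4], [5]] has shape [2, 2, 1].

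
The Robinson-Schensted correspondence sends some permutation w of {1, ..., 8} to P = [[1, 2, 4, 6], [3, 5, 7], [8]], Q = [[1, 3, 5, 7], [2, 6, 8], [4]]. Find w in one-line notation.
8 1 3 2 5 4 7 6

Reverse RSK: for i = n, n-1, ..., 1, locate i in Q, remove the corresponding corner cell from P, and reverse-bump its entry up through P; the value ejected from row 1 is w(i).

So w = 8 1 3 2 5 4 7 6.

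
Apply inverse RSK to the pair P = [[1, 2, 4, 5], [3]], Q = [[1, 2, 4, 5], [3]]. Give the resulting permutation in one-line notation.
Reverse the RSK construction: for i from n down to 1, find the cell of Q containing i, remove the entry at that cell from P, and reverse-bump it up through P; the value ejected from row 1 is w(i).

Step i=5: Q has 5 at row 1, column 4; remove that cell from P, ejecting 5. So w(5) = 5. P is now [[1, 2, 4], [3]].
Step i=4: Q has 4 at row 1, column 3; remove that cell from P, ejecting 4. So w(4) = 4. P is now [[1, 2], [3]].
Step i=3: Q has 3 at row 2, column 1; remove 3 from row 2 of P and reverse-bump: 3 enters row 1 and ejects 2. So w(3) = 2. P is now [[1, 3]].
Step i=2: Q has 2 at row 1, column 2; remove that cell from P, ejecting 3. So w(2) = 3. P is now [[1]].
Step i=1: Q has 1 at row 1, column 1; remove that cell from P, ejecting 1. So w(1) = 1. P is now [].

So w = 1 3 2 4 5.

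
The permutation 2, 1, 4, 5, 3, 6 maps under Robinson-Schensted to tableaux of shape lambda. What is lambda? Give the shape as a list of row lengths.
[4, 2]

RSK row insertion gives P = [[1, 3, 5, 6], [2, 4]], which has shape [4, 2].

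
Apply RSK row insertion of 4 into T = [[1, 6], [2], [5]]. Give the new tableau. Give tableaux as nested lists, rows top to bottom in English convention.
[[1, 4], [2, 6], [5]]

In row 1, 4 replaces 6 (the leftmost entry greater than 4); 6 is bumped to row 2. 6 is appended to row 2. The new tableau is [[1, 4], [2, 6], [5]].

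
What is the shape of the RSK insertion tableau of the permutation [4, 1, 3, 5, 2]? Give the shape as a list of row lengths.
[3, 1, 1]

Row-insert each entry into an empty tableau.

After inserting 4: P = [[4]].
After inserting 1: P = [[1], [4]].
After inserting 3: P = [[1, 3], [4]].
After inserting 5: P = [[1, 3, 5], [4]].
After inserting 2: P = [[1, 2, 5], [3], [4]].

The final insertion tableau P = [[1, 2, 5], [3], [4]] has shape [3, 1, 1].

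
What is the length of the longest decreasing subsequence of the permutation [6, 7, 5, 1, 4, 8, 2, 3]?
4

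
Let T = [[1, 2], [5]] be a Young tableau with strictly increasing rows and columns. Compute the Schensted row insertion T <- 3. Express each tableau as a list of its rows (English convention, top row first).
3 is larger than every entry of row 1, so it is appended to row 1. The new tableau is [[1, 2, 3], [5]].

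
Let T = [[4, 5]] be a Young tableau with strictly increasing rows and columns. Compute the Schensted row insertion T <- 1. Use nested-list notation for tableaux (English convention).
In row 1, 1 replaces 4 (the leftmost entry greater than 1); 4 is bumped to row 2. 4 starts a new row 2. The new tableau is [[1, 5], [4]].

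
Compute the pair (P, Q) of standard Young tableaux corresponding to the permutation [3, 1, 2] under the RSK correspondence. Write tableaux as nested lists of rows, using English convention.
Insert each entry of the permutation into P by Schensted row insertion, recording in Q the position of each new cell.

Insert 3: appended to row 1. P = [[3]].
Insert 1: 1 bumps 3 from row 1; 3 starts row 2. P = [[1], [3]].
Insert 2: appended to row 1. P = [[1, 2], [3]].

So P = [[1, 2], [3]], Q = [[1, 3], [2]].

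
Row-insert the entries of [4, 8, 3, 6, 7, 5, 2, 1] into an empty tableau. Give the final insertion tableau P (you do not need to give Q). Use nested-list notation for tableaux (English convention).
Insert 4: appended to row 1. P = [[4]].
Insert 8: appended to row 1. P = [[4, 8]].
Insert 3: 3 bumps 4 from row 1; 4 starts row 2. P = [[3, 8], [4]].
Insert 6: 6 bumps 8 from row 1; 8 appends to row 2. P = [[3, 6], [4, 8]].
Insert 7: appended to row 1. P = [[3, 6, 7], [4, 8]].
Insert 5: 5 bumps 6 from row 1; 6 bumps 8 from row 2; 8 starts row 3. P = [[3, 5, 7], [4, 6], [8]].
Insert 2: 2 bumps 3 from row 1; 3 bumps 4 from row 2; 4 bumps 8 from row 3; 8 starts row 4. P = [[2, 5, 7], [3, 6], [4], [8]].
Insert 1: 1 bumps 2 from row 1; 2 bumps 3 from row 2; 3 bumps 4 from row 3; 4 bumps 8 from row 4; 8 starts row 5. P = [[1, 5, 7], [2, 6], [3], [4], [8]].

So P = [[1, 5, 7], [2, 6], [3], [4], [8]].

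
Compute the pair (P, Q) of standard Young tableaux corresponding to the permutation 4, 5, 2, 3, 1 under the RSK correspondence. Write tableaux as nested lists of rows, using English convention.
P = [[1, 3], [2, 5], [4]], Q = [[1, 2], [3, 4], [5]]

Insert each entry of the permutation into P by Schensted row insertion, recording in Q the position of each new cell.

Insert 4: appended to row 1. P = [[4]], Q = [[1]].
Insert 5: appended to row 1. P = [[4, 5]], Q = [[1, 2]].
Insert 2: 2 bumps 4 from row 1; 4 starts row 2. P = [[2, 5], [4]], Q = [[1, 2], [3]].
Insert 3: 3 bumps 5 from row 1; 5 appends to row 2. P = [[2, 3], [4, 5]], Q = [[1, 2], [3, 4]].
Insert 1: 1 bumps 2 from row 1; 2 bumps 4 from row 2; 4 starts row 3. P = [[1, 3], [2, 5], [4]], Q = [[1, 2], [3, 4], [5]].

So P = [[1, 3], [2, 5], [4]], Q = [[1, 2], [3, 4], [5]].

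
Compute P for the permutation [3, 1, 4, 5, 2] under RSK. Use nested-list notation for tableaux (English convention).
Insert 3: appended to row 1. P = [[3]].
Insert 1: 1 bumps 3 from row 1; 3 starts row 2. P = [[1], [3]].
Insert 4: appended to row 1. P = [[1, 4], [3]].
Insert 5: appended to row 1. P = [[1, 4, 5], [3]].
Insert 2: 2 bumps 4 from row 1; 4 appends to row 2. P = [[1, 2, 5], [3, 4]].

So P = [[1, 2, 5], [3, 4]].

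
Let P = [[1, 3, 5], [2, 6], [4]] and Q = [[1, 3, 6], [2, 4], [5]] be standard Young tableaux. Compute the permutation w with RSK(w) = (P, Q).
Reverse the RSK construction: for i from n down to 1, find the cell of Q containing i, remove the entry at that cell from P, and reverse-bump it up through P; the value ejected from row 1 is w(i).

Step i=6: Q has 6 at row 1, column 3; remove that cell from P, ejecting 5. So w(6) = 5. P is now [[1, 3], [2, 6], [4]].
Step i=5: Q has 5 at row 3, column 1; remove 4 from row 3 of P and reverse-bump: 4 enters row 2 and ejects 2; 2 enters row 1 and ejects 1. So w(5) = 1. P is now [[2, 3], [4, 6]].
Step i=4: Q has 4 at row 2, column 2; remove 6 from row 2 of P and reverse-bump: 6 enters row 1 and ejects 3. So w(4) = 3. P is now [[2, 6], [4]].
Step i=3: Q has 3 at row 1, column 2; remove that cell from P, ejecting 6. So w(3) = 6. P is now [[2], [4]].
Step i=2: Q has 2 at row 2, column 1; remove 4 from row 2 of P and reverse-bump: 4 enters row 1 and ejects 2. So w(2) = 2. P is now [[4]].
Step i=1: Q has 1 at row 1, column 1; remove that cell from P, ejecting 4. So w(1) = 4. P is now [].

So w = 4 2 6 3 1 5.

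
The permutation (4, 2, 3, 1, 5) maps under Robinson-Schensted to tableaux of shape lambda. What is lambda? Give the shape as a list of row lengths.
Row-insert each entry into an empty tableau.

After inserting 4: P = [[4]].
After inserting 2: P = [[2], [4]].
After inserting 3: P = [[2, 3], [4]].
After inserting 1: P = [[1, 3], [2], [4]].
After inserting 5: P = [[1, 3, 5], [2], [4]].

The final insertion tableau P = [[1, 3, 5], [2], [4]] has shape [3, 1, 1].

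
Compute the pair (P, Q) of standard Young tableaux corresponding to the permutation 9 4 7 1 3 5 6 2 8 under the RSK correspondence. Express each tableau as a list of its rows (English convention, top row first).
Insert each entry of the permutation into P by Schensted row insertion, recording in Q the position of each new cell.

After inserting 9: P = [[9]].
After inserting 4: P = [[4], [9]].
After inserting 7: P = [[4, 7], [9]].
After inserting 1: P = [[1, 7], [4], [9]].
After inserting 3: P = [[1, 3], [4, 7], [9]].
After inserting 5: P = [[1, 3, 5], [4, 7], [9]].
After inserting 6: P = [[1, 3, 5, 6], [4, 7], [9]].
After inserting 2: P = [[1, 2, 5, 6], [3, 7], [4], [9]].
After inserting 8: P = [[1, 2, 5, 6, 8], [3, 7], [4], [9]].

So P = [[1, 2, 5, 6, 8], [3, 7], [4], [9]], Q = [[1, 3, 6, 7, 9], [2, 5], [4], [8]].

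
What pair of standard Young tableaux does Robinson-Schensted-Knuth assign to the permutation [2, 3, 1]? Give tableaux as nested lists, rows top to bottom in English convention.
Insert each entry of the permutation into P by Schensted row insertion, recording in Q the position of each new cell.

Insert 2: appended to row 1. P = [[2]].
Insert 3: appended to row 1. P = [[2, 3]].
Insert 1: 1 bumps 2 from row 1; 2 starts row 2. P = [[1, 3], [2]].

So P = [[1, 3], [2]], Q = [[1, 2], [3]].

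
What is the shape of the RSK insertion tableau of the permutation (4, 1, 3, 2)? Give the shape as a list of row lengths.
RSK row insertion gives P = [[1, 2], [3], [4]], which has shape [2, 1, 1].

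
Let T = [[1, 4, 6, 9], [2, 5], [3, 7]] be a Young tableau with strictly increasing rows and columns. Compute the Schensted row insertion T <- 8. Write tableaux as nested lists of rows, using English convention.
In row 1, 8 replaces 9 (the leftmost entry greater than 8); 9 is bumped to row 2. 9 is appended to row 2. The new tableau is [[1, 4, 6, 8], [2, 5, 9], [3, 7]].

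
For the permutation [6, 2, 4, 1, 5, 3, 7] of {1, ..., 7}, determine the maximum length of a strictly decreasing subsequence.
3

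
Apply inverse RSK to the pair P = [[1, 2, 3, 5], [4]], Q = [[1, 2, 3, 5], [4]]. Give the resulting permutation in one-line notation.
1 2 4 3 5

Reverse the RSK construction: for i from n down to 1, find the cell of Q containing i, remove the entry at that cell from P, and reverse-bump it up through P; the value ejected from row 1 is w(i).

Step i=5: Q has 5 at row 1, column 4; remove that cell from P, ejecting 5. So w(5) = 5. P is now [[1, 2, 3], [4]].
Step i=4: Q has 4 at row 2, column 1; remove 4 from row 2 of P and reverse-bump: 4 enters row 1 and ejects 3. So w(4) = 3. P is now [[1, 2, 4]].
Step i=3: Q has 3 at row 1, column 3; remove that cell from P, ejecting 4. So w(3) = 4. P is now [[1, 2]].
Step i=2: Q has 2 at row 1, column 2; remove that cell from P, ejecting 2. So w(2) = 2. P is now [[1]].
Step i=1: Q has 1 at row 1, column 1; remove that cell from P, ejecting 1. So w(1) = 1. P is now [].

So w = 1 2 4 3 5.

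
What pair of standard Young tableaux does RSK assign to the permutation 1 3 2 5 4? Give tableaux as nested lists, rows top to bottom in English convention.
Insert each entry of the permutation into P by Schensted row insertion, recording in Q the position of each new cell.

Insert 1: appended to row 1. P = [[1]].
Insert 3: appended to row 1. P = [[1, 3]].
Insert 2: 2 bumps 3 from row 1; 3 starts row 2. P = [[1, 2], [3]].
Insert 5: appended to row 1. P = [[1, 2, 5], [3]].
Insert 4: 4 bumps 5 from row 1; 5 appends to row 2. P = [[1, 2, 4], [3, 5]].

So P = [[1, 2, 4], [3, 5]], Q = [[1, 2, 4], [3, 5]].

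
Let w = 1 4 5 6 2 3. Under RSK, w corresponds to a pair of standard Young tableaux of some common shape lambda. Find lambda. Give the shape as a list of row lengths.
[4, 2]

Row-insert each entry into an empty tableau.

After inserting 1: P = [[1]].
After inserting 4: P = [[1, 4]].
After inserting 5: P = [[1, 4, 5]].
After inserting 6: P = [[1, 4, 5, 6]].
After inserting 2: P = [[1, 2, 5, 6], [4]].
After inserting 3: P = [[1, 2, 3, 6], [4, 5]].

The final insertion tableau P = [[1, 2, 3, 6], [4, 5]] has shape [4, 2].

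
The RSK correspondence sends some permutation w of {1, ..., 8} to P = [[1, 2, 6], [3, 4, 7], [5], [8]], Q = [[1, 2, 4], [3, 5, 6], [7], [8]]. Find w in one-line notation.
3 5 1 8 4 7 6 2

Reverse the RSK construction: for i from n down to 1, find the cell of Q containing i, remove the entry at that cell from P, and reverse-bump it up through P; the value ejected from row 1 is w(i).

Step i=8: Q has 8 at row 4, column 1; remove 8 from row 4 of P and reverse-bump: 8 enters row 3 and ejects 5; 5 enters row 2 and ejects 4; 4 enters row 1 and ejects 2. So w(8) = 2. P is now [[1, 4, 6], [3, 5, 7], [8]].
Step i=7: Q has 7 at row 3, column 1; remove 8 from row 3 of P and reverse-bump: 8 enters row 2 and ejects 7; 7 enters row 1 and ejects 6. So w(7) = 6. P is now [[1, 4, 7], [3, 5, 8]].
Step i=6: Q has 6 at row 2, column 3; remove 8 from row 2 of P and reverse-bump: 8 enters row 1 and ejects 7. So w(6) = 7. P is now [[1, 4, 8], [3, 5]].
Step i=5: Q has 5 at row 2, column 2; remove 5 from row 2 of P and reverse-bump: 5 enters row 1 and ejects 4. So w(5) = 4. P is now [[1, 5, 8], [3]].
Step i=4: Q has 4 at row 1, column 3; remove that cell from P, ejecting 8. So w(4) = 8. P is now [[1, 5], [3]].
Step i=3: Q has 3 at row 2, column 1; remove 3 from row 2 of P and reverse-bump: 3 enters row 1 and ejects 1. So w(3) = 1. P is now [[3, 5]].
Step i=2: Q has 2 at row 1, column 2; remove that cell from P, ejecting 5. So w(2) = 5. P is now [[3]].
Step i=1: Q has 1 at row 1, column 1; remove that cell from P, ejecting 3. So w(1) = 3. P is now [].

So w = 3 5 1 8 4 7 6 2.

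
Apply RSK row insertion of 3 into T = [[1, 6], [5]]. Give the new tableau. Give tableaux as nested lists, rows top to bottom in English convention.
[[1, 3], [5, 6]]

In row 1, 3 replaces 6 (the leftmost entry greater than 3); 6 is bumped to row 2. 6 is appended to row 2. The new tableau is [[1, 3], [5, 6]].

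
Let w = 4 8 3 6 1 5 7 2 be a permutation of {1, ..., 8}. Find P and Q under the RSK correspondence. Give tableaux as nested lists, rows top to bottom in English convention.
P = [[1, 2, 7], [3, 5], [4, 6], [8]], Q = [[1, 2, 7], [3, 4], [5, 6], [8]]

Insert each entry of the permutation into P by Schensted row insertion, recording in Q the position of each new cell.

Insert 4: appended to row 1. P = [[4]].
Insert 8: appended to row 1. P = [[4, 8]].
Insert 3: 3 bumps 4 from row 1; 4 starts row 2. P = [[3, 8], [4]].
Insert 6: 6 bumps 8 from row 1; 8 appends to row 2. P = [[3, 6], [4, 8]].
Insert 1: 1 bumps 3 from row 1; 3 bumps 4 from row 2; 4 starts row 3. P = [[1, 6], [3, 8], [4]].
Insert 5: 5 bumps 6 from row 1; 6 bumps 8 from row 2; 8 appends to row 3. P = [[1, 5], [3, 6], [4, 8]].
Insert 7: appended to row 1. P = [[1, 5, 7], [3, 6], [4, 8]].
Insert 2: 2 bumps 5 from row 1; 5 bumps 6 from row 2; 6 bumps 8 from row 3; 8 starts row 4. P = [[1, 2, 7], [3, 5], [4, 6], [8]].

So P = [[1, 2, 7], [3, 5], [4, 6], [8]], Q = [[1, 2, 7], [3, 4], [5, 6], [8]].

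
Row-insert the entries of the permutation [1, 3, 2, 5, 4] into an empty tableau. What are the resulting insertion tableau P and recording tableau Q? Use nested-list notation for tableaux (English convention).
Insert each entry of the permutation into P by Schensted row insertion, recording in Q the position of each new cell.

Insert 1: appended to row 1. P = [[1]].
Insert 3: appended to row 1. P = [[1, 3]].
Insert 2: 2 bumps 3 from row 1; 3 starts row 2. P = [[1, 2], [3]].
Insert 5: appended to row 1. P = [[1, 2, 5], [3]].
Insert 4: 4 bumps 5 from row 1; 5 appends to row 2. P = [[1, 2, 4], [3, 5]].

So P = [[1, 2, 4], [3, 5]], Q = [[1, 2, 4], [3, 5]].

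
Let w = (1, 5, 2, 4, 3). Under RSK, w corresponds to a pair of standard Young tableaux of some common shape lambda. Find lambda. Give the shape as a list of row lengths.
Row-insert each entry into an empty tableau.

After inserting 1: P = [[1]].
After inserting 5: P = [[1, 5]].
After inserting 2: P = [[1, 2], [5]].
After inserting 4: P = [[1, 2, 4], [5]].
After inserting 3: P = [[1, 2, 3], [4], [5]].

The final insertion tableau P = [[1, 2, 3], [4], [5]] has shape [3, 1, 1].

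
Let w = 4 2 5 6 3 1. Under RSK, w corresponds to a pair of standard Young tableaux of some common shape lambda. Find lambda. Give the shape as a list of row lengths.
Row-insert each entry into an empty tableau.

After inserting 4: P = [[4]].
After inserting 2: P = [[2], [4]].
After inserting 5: P = [[2, 5], [4]].
After inserting 6: P = [[2, 5, 6], [4]].
After inserting 3: P = [[2, 3, 6], [4, 5]].
After inserting 1: P = [[1, 3, 6], [2, 5], [4]].

The final insertion tableau P = [[1, 3, 6], [2, 5], [4]] has shape [3, 2, 1].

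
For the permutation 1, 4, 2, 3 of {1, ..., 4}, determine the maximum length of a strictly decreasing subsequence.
2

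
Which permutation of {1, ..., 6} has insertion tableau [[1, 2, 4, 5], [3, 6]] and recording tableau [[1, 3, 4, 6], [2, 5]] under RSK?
3 1 2 6 4 5

Reverse the RSK construction: for i from n down to 1, find the cell of Q containing i, remove the entry at that cell from P, and reverse-bump it up through P; the value ejected from row 1 is w(i).

Step i=6: Q has 6 at row 1, column 4; remove that cell from P, ejecting 5. So w(6) = 5. P is now [[1, 2, 4], [3, 6]].
Step i=5: Q has 5 at row 2, column 2; remove 6 from row 2 of P and reverse-bump: 6 enters row 1 and ejects 4. So w(5) = 4. P is now [[1, 2, 6], [3]].
Step i=4: Q has 4 at row 1, column 3; remove that cell from P, ejecting 6. So w(4) = 6. P is now [[1, 2], [3]].
Step i=3: Q has 3 at row 1, column 2; remove that cell from P, ejecting 2. So w(3) = 2. P is now [[1], [3]].
Step i=2: Q has 2 at row 2, column 1; remove 3 from row 2 of P and reverse-bump: 3 enters row 1 and ejects 1. So w(2) = 1. P is now [[3]].
Step i=1: Q has 1 at row 1, column 1; remove that cell from P, ejecting 3. So w(1) = 3. P is now [].

So w = 3 1 2 6 4 5.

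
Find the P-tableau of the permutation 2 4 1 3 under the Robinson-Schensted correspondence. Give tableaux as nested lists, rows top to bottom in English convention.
After inserting 2: P = [[2]].
After inserting 4: P = [[2, 4]].
After inserting 1: P = [[1, 4], [2]].
After inserting 3: P = [[1, 3], [2, 4]].

So P = [[1, 3], [2, 4]].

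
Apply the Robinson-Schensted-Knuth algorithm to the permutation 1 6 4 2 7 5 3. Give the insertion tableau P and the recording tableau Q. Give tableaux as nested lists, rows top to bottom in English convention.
Insert each entry of the permutation into P by Schensted row insertion, recording in Q the position of each new cell.

Insert 1: appended to row 1. P = [[1]].
Insert 6: appended to row 1. P = [[1, 6]].
Insert 4: 4 bumps 6 from row 1; 6 starts row 2. P = [[1, 4], [6]].
Insert 2: 2 bumps 4 from row 1; 4 bumps 6 from row 2; 6 starts row 3. P = [[1, 2], [4], [6]].
Insert 7: appended to row 1. P = [[1, 2, 7], [4], [6]].
Insert 5: 5 bumps 7 from row 1; 7 appends to row 2. P = [[1, 2, 5], [4, 7], [6]].
Insert 3: 3 bumps 5 from row 1; 5 bumps 7 from row 2; 7 appends to row 3. P = [[1, 2, 3], [4, 5], [6, 7]].

So P = [[1, 2, 3], [4, 5], [6, 7]], Q = [[1, 2, 5], [3, 6], [4, 7]].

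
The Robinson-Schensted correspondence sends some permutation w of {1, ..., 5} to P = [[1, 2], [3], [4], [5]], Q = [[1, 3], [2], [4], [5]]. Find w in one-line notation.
5 1 4 3 2

Reverse the RSK construction: for i from n down to 1, find the cell of Q containing i, remove the entry at that cell from P, and reverse-bump it up through P; the value ejected from row 1 is w(i).

Step i=5: Q has 5 at row 4, column 1; remove 5 from row 4 of P and reverse-bump: 5 enters row 3 and ejects 4; 4 enters row 2 and ejects 3; 3 enters row 1 and ejects 2. So w(5) = 2. P is now [[1, 3], [4], [5]].
Step i=4: Q has 4 at row 3, column 1; remove 5 from row 3 of P and reverse-bump: 5 enters row 2 and ejects 4; 4 enters row 1 and ejects 3. So w(4) = 3. P is now [[1, 4], [5]].
Step i=3: Q has 3 at row 1, column 2; remove that cell from P, ejecting 4. So w(3) = 4. P is now [[1], [5]].
Step i=2: Q has 2 at row 2, column 1; remove 5 from row 2 of P and reverse-bump: 5 enters row 1 and ejects 1. So w(2) = 1. P is now [[5]].
Step i=1: Q has 1 at row 1, column 1; remove that cell from P, ejecting 5. So w(1) = 5. P is now [].

So w = 5 1 4 3 2.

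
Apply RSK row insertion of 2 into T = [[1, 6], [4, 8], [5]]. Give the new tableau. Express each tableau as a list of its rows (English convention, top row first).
[[1, 2], [4, 6], [5, 8]]

In row 1, 2 replaces 6 (the leftmost entry greater than 2); 6 is bumped to row 2. In row 2, 6 replaces 8 (the leftmost entry greater than 6); 8 is bumped to row 3. 8 is appended to row 3. The new tableau is [[1, 2], [4, 6], [5, 8]].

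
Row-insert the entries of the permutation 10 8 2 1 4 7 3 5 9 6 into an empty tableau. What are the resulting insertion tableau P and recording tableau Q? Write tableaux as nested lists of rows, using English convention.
P = [[1, 3, 5, 6], [2, 4, 7, 9], [8], [10]], Q = [[1, 5, 6, 9], [2, 7, 8, 10], [3], [4]]

Insert each entry of the permutation into P by Schensted row insertion, recording in Q the position of each new cell.

Insert 10: appended to row 1. P = [[10]], Q = [[1]].
Insert 8: 8 bumps 10 from row 1; 10 starts row 2. P = [[8], [10]], Q = [[1], [2]].
Insert 2: 2 bumps 8 from row 1; 8 bumps 10 from row 2; 10 starts row 3. P = [[2], [8], [10]], Q = [[1], [2], [3]].
Insert 1: 1 bumps 2 from row 1; 2 bumps 8 from row 2; 8 bumps 10 from row 3; 10 starts row 4. P = [[1], [2], [8], [10]], Q = [[1], [2], [3], [4]].
Insert 4: appended to row 1. P = [[1, 4], [2], [8], [10]], Q = [[1, 5], [2], [3], [4]].
Insert 7: appended to row 1. P = [[1, 4, 7], [2], [8], [10]], Q = [[1, 5, 6], [2], [3], [4]].
Insert 3: 3 bumps 4 from row 1; 4 appends to row 2. P = [[1, 3, 7], [2, 4], [8], [10]], Q = [[1, 5, 6], [2, 7], [3], [4]].
Insert 5: 5 bumps 7 from row 1; 7 appends to row 2. P = [[1, 3, 5], [2, 4, 7], [8], [10]], Q = [[1, 5, 6], [2, 7, 8], [3], [4]].
Insert 9: appended to row 1. P = [[1, 3, 5, 9], [2, 4, 7], [8], [10]], Q = [[1, 5, 6, 9], [2, 7, 8], [3], [4]].
Insert 6: 6 bumps 9 from row 1; 9 appends to row 2. P = [[1, 3, 5, 6], [2, 4, 7, 9], [8], [10]], Q = [[1, 5, 6, 9], [2, 7, 8, 10], [3], [4]].

So P = [[1, 3, 5, 6], [2, 4, 7, 9], [8], [10]], Q = [[1, 5, 6, 9], [2, 7, 8, 10], [3], [4]].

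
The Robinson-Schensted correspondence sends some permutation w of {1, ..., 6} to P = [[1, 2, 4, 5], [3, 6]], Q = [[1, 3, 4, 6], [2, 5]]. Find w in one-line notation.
3 1 2 6 4 5

Reverse the RSK construction: for i from n down to 1, find the cell of Q containing i, remove the entry at that cell from P, and reverse-bump it up through P; the value ejected from row 1 is w(i).

Step i=6: Q has 6 at row 1, column 4; remove that cell from P, ejecting 5. So w(6) = 5. P is now [[1, 2, 4], [3, 6]].
Step i=5: Q has 5 at row 2, column 2; remove 6 from row 2 of P and reverse-bump: 6 enters row 1 and ejects 4. So w(5) = 4. P is now [[1, 2, 6], [3]].
Step i=4: Q has 4 at row 1, column 3; remove that cell from P, ejecting 6. So w(4) = 6. P is now [[1, 2], [3]].
Step i=3: Q has 3 at row 1, column 2; remove that cell from P, ejecting 2. So w(3) = 2. P is now [[1], [3]].
Step i=2: Q has 2 at row 2, column 1; remove 3 from row 2 of P and reverse-bump: 3 enters row 1 and ejects 1. So w(2) = 1. P is now [[3]].
Step i=1: Q has 1 at row 1, column 1; remove that cell from P, ejecting 3. So w(1) = 3. P is now [].

So w = 3 1 2 6 4 5.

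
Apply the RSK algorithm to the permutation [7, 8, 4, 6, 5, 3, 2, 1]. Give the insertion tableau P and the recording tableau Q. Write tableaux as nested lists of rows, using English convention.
Insert each entry of the permutation into P by Schensted row insertion, recording in Q the position of each new cell.

Insert 7: appended to row 1. P = [[7]].
Insert 8: appended to row 1. P = [[7, 8]].
Insert 4: 4 bumps 7 from row 1; 7 starts row 2. P = [[4, 8], [7]].
Insert 6: 6 bumps 8 from row 1; 8 appends to row 2. P = [[4, 6], [7, 8]].
Insert 5: 5 bumps 6 from row 1; 6 bumps 7 from row 2; 7 starts row 3. P = [[4, 5], [6, 8], [7]].
Insert 3: 3 bumps 4 from row 1; 4 bumps 6 from row 2; 6 bumps 7 from row 3; 7 starts row 4. P = [[3, 5], [4, 8], [6], [7]].
Insert 2: 2 bumps 3 from row 1; 3 bumps 4 from row 2; 4 bumps 6 from row 3; 6 bumps 7 from row 4; 7 starts row 5. P = [[2, 5], [3, 8], [4], [6], [7]].
Insert 1: 1 bumps 2 from row 1; 2 bumps 3 from row 2; 3 bumps 4 from row 3; 4 bumps 6 from row 4; 6 bumps 7 from row 5; 7 starts row 6. P = [[1, 5], [2, 8], [3], [4], [6], [7]].

So P = [[1, 5], [2, 8], [3], [4], [6], [7]], Q = [[1, 2], [3, 4], [5], [6], [7], [8]].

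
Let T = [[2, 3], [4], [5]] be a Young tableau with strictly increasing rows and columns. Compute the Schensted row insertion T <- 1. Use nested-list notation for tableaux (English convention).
In row 1, 1 replaces 2 (the leftmost entry greater than 1); 2 is bumped to row 2. In row 2, 2 replaces 4 (the leftmost entry greater than 2); 4 is bumped to row 3. In row 3, 4 replaces 5 (the leftmost entry greater than 4); 5 is bumped to row 4. 5 starts a new row 4. The new tableau is [[1, 3], [2], [4], [5]].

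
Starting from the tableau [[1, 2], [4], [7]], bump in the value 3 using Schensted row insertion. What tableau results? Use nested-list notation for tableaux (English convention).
[[1, 2, 3], [4], [7]]

3 is larger than every entry of row 1, so it is appended to row 1. The new tableau is [[1, 2, 3], [4], [7]].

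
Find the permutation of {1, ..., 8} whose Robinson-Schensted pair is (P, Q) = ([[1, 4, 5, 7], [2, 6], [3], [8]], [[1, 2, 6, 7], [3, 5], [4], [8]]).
3 8 6 2 4 5 7 1

Reverse the RSK construction: for i from n down to 1, find the cell of Q containing i, remove the entry at that cell from P, and reverse-bump it up through P; the value ejected from row 1 is w(i).

Step i=8: Q has 8 at row 4, column 1; remove 8 from row 4 of P and reverse-bump: 8 enters row 3 and ejects 3; 3 enters row 2 and ejects 2; 2 enters row 1 and ejects 1. So w(8) = 1. P is now [[2, 4, 5, 7], [3, 6], [8]].
Step i=7: Q has 7 at row 1, column 4; remove that cell from P, ejecting 7. So w(7) = 7. P is now [[2, 4, 5], [3, 6], [8]].
Step i=6: Q has 6 at row 1, column 3; remove that cell from P, ejecting 5. So w(6) = 5. P is now [[2, 4], [3, 6], [8]].
Step i=5: Q has 5 at row 2, column 2; remove 6 from row 2 of P and reverse-bump: 6 enters row 1 and ejects 4. So w(5) = 4. P is now [[2, 6], [3], [8]].
Step i=4: Q has 4 at row 3, column 1; remove 8 from row 3 of P and reverse-bump: 8 enters row 2 and ejects 3; 3 enters row 1 and ejects 2. So w(4) = 2. P is now [[3, 6], [8]].
Step i=3: Q has 3 at row 2, column 1; remove 8 from row 2 of P and reverse-bump: 8 enters row 1 and ejects 6. So w(3) = 6. P is now [[3, 8]].
Step i=2: Q has 2 at row 1, column 2; remove that cell from P, ejecting 8. So w(2) = 8. P is now [[3]].
Step i=1: Q has 1 at row 1, column 1; remove that cell from P, ejecting 3. So w(1) = 3. P is now [].

So w = 3 8 6 2 4 5 7 1.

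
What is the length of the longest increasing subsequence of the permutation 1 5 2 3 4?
4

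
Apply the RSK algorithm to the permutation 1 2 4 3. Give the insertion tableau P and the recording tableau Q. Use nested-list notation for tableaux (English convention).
Insert each entry of the permutation into P by Schensted row insertion, recording in Q the position of each new cell.

Insert 1: appended to row 1. P = [[1]], Q = [[1]].
Insert 2: appended to row 1. P = [[1, 2]], Q = [[1, 2]].
Insert 4: appended to row 1. P = [[1, 2, 4]], Q = [[1, 2, 3]].
Insert 3: 3 bumps 4 from row 1; 4 starts row 2. P = [[1, 2, 3], [4]], Q = [[1, 2, 3], [4]].

So P = [[1, 2, 3], [4]], Q = [[1, 2, 3], [4]].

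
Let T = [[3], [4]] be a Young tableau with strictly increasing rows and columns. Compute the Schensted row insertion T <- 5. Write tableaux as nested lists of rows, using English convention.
[[3, 5], [4]]

5 is larger than every entry of row 1, so it is appended to row 1. The new tableau is [[3, 5], [4]].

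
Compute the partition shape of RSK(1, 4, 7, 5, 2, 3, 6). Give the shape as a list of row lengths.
Row-insert each entry into an empty tableau.

After inserting 1: P = [[1]].
After inserting 4: P = [[1, 4]].
After inserting 7: P = [[1, 4, 7]].
After inserting 5: P = [[1, 4, 5], [7]].
After inserting 2: P = [[1, 2, 5], [4], [7]].
After inserting 3: P = [[1, 2, 3], [4, 5], [7]].
After inserting 6: P = [[1, 2, 3, 6], [4, 5], [7]].

The final insertion tableau P = [[1, 2, 3, 6], [4, 5], [7]] has shape [4, 2, 1].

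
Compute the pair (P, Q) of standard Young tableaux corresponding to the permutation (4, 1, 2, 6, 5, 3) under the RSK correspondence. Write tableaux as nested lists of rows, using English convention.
Insert each entry of the permutation into P by Schensted row insertion, recording in Q the position of each new cell.

After inserting 4: P = [[4]].
After inserting 1: P = [[1], [4]].
After inserting 2: P = [[1, 2], [4]].
After inserting 6: P = [[1, 2, 6], [4]].
After inserting 5: P = [[1, 2, 5], [4, 6]].
After inserting 3: P = [[1, 2, 3], [4, 5], [6]].

So P = [[1, 2, 3], [4, 5], [6]], Q = [[1, 3, 4], [2, 5], [6]].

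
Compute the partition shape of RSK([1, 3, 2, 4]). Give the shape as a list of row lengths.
[3, 1]

Row-insert each entry into an empty tableau.

After inserting 1: P = [[1]].
After inserting 3: P = [[1, 3]].
After inserting 2: P = [[1, 2], [3]].
After inserting 4: P = [[1, 2, 4], [3]].

The final insertion tableau P = [[1, 2, 4], [3]] has shape [3, 1].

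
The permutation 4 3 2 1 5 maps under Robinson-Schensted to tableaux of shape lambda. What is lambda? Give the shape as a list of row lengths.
[2, 1, 1, 1]

Row-insert each entry into an empty tableau.

After inserting 4: P = [[4]].
After inserting 3: P = [[3], [4]].
After inserting 2: P = [[2], [3], [4]].
After inserting 1: P = [[1], [2], [3], [4]].
After inserting 5: P = [[1, 5], [2], [3], [4]].

The final insertion tableau P = [[1, 5], [2], [3], [4]] has shape [2, 1, 1, 1].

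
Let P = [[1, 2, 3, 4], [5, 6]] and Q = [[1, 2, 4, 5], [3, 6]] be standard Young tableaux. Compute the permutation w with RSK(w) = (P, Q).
1 5 2 3 6 4

Reverse RSK: for i = n, n-1, ..., 1, locate i in Q, remove the corresponding corner cell from P, and reverse-bump its entry up through P; the value ejected from row 1 is w(i).

So w = 1 5 2 3 6 4.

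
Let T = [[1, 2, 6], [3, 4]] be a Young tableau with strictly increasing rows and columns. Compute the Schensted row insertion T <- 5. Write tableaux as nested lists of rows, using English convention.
[[1, 2, 5], [3, 4, 6]]

In row 1, 5 replaces 6 (the leftmost entry greater than 5); 6 is bumped to row 2. 6 is appended to row 2. The new tableau is [[1, 2, 5], [3, 4, 6]].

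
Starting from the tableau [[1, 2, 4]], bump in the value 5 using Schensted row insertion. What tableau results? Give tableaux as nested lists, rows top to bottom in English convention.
[[1, 2, 4, 5]]

5 is larger than every entry of row 1, so it is appended to row 1. The new tableau is [[1, 2, 4, 5]].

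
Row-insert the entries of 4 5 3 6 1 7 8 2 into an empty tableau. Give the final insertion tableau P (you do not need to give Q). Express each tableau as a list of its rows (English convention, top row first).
P = [[1, 2, 6, 7, 8], [3, 5], [4]]

Insert 4: appended to row 1. P = [[4]].
Insert 5: appended to row 1. P = [[4, 5]].
Insert 3: 3 bumps 4 from row 1; 4 starts row 2. P = [[3, 5], [4]].
Insert 6: appended to row 1. P = [[3, 5, 6], [4]].
Insert 1: 1 bumps 3 from row 1; 3 bumps 4 from row 2; 4 starts row 3. P = [[1, 5, 6], [3], [4]].
Insert 7: appended to row 1. P = [[1, 5, 6, 7], [3], [4]].
Insert 8: appended to row 1. P = [[1, 5, 6, 7, 8], [3], [4]].
Insert 2: 2 bumps 5 from row 1; 5 appends to row 2. P = [[1, 2, 6, 7, 8], [3, 5], [4]].

So P = [[1, 2, 6, 7, 8], [3, 5], [4]].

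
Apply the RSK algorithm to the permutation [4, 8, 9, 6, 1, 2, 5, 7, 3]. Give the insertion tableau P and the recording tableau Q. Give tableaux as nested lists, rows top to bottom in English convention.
Insert each entry of the permutation into P by Schensted row insertion, recording in Q the position of each new cell.

Insert 4: appended to row 1. P = [[4]], Q = [[1]].
Insert 8: appended to row 1. P = [[4, 8]], Q = [[1, 2]].
Insert 9: appended to row 1. P = [[4, 8, 9]], Q = [[1, 2, 3]].
Insert 6: 6 bumps 8 from row 1; 8 starts row 2. P = [[4, 6, 9], [8]], Q = [[1, 2, 3], [4]].
Insert 1: 1 bumps 4 from row 1; 4 bumps 8 from row 2; 8 starts row 3. P = [[1, 6, 9], [4], [8]], Q = [[1, 2, 3], [4], [5]].
Insert 2: 2 bumps 6 from row 1; 6 appends to row 2. P = [[1, 2, 9], [4, 6], [8]], Q = [[1, 2, 3], [4, 6], [5]].
Insert 5: 5 bumps 9 from row 1; 9 appends to row 2. P = [[1, 2, 5], [4, 6, 9], [8]], Q = [[1, 2, 3], [4, 6, 7], [5]].
Insert 7: appended to row 1. P = [[1, 2, 5, 7], [4, 6, 9], [8]], Q = [[1, 2, 3, 8], [4, 6, 7], [5]].
Insert 3: 3 bumps 5 from row 1; 5 bumps 6 from row 2; 6 bumps 8 from row 3; 8 starts row 4. P = [[1, 2, 3, 7], [4, 5, 9], [6], [8]], Q = [[1, 2, 3, 8], [4, 6, 7], [5], [9]].

So P = [[1, 2, 3, 7], [4, 5, 9], [6], [8]], Q = [[1, 2, 3, 8], [4, 6, 7], [5], [9]].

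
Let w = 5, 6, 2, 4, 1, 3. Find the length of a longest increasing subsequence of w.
2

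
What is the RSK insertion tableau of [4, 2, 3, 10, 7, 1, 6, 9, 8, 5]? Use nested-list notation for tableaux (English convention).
P = [[1, 3, 5, 8], [2, 6, 9], [4, 7], [10]]

After inserting 4: P = [[4]].
After inserting 2: P = [[2], [4]].
After inserting 3: P = [[2, 3], [4]].
After inserting 10: P = [[2, 3, 10], [4]].
After inserting 7: P = [[2, 3, 7], [4, 10]].
After inserting 1: P = [[1, 3, 7], [2, 10], [4]].
After inserting 6: P = [[1, 3, 6], [2, 7], [4, 10]].
After inserting 9: P = [[1, 3, 6, 9], [2, 7], [4, 10]].
After inserting 8: P = [[1, 3, 6, 8], [2, 7, 9], [4, 10]].
After inserting 5: P = [[1, 3, 5, 8], [2, 6, 9], [4, 7], [10]].

So P = [[1, 3, 5, 8], [2, 6, 9], [4, 7], [10]].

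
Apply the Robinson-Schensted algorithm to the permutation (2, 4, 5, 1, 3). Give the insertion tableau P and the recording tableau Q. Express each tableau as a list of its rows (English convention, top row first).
Insert each entry of the permutation into P by Schensted row insertion, recording in Q the position of each new cell.

Insert 2: appended to row 1. P = [[2]], Q = [[1]].
Insert 4: appended to row 1. P = [[2, 4]], Q = [[1, 2]].
Insert 5: appended to row 1. P = [[2, 4, 5]], Q = [[1, 2, 3]].
Insert 1: 1 bumps 2 from row 1; 2 starts row 2. P = [[1, 4, 5], [2]], Q = [[1, 2, 3], [4]].
Insert 3: 3 bumps 4 from row 1; 4 appends to row 2. P = [[1, 3, 5], [2, 4]], Q = [[1, 2, 3], [4, 5]].

So P = [[1, 3, 5], [2, 4]], Q = [[1, 2, 3], [4, 5]].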